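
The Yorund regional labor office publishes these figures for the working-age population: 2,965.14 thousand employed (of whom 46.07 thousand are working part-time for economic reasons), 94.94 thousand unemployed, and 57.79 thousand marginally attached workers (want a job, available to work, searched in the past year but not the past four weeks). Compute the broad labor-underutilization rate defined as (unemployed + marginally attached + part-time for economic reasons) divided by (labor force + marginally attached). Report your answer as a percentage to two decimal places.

Broad underutilization rate ≈ 6.38%.

Labor force = 2,965.14 + 94.94 = 3,060.08 thousand.
Numerator = 94.94 + 57.79 + 46.07 = 198.80 thousand.
Denominator = 3,060.08 + 57.79 = 3,117.87 thousand.
Broad rate = 198.80 / 3,117.87 = 6.38%.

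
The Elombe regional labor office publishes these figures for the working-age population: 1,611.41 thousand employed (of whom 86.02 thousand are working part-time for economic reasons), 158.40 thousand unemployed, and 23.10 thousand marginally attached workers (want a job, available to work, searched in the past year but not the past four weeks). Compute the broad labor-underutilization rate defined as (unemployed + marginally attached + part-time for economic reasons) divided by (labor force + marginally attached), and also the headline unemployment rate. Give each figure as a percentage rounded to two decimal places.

Labor force = 1,611.41 + 158.40 = 1,769.81 thousand.
Numerator = 158.40 + 23.10 + 86.02 = 267.52 thousand.
Denominator = 1,769.81 + 23.10 = 1,792.91 thousand.
Broad rate = 267.52 / 1,792.91 = 14.92%.
Headline unemployment rate = 158.40 / 1,769.81 = 8.95%.

Broad underutilization rate ≈ 14.92%; headline unemployment rate ≈ 8.95%.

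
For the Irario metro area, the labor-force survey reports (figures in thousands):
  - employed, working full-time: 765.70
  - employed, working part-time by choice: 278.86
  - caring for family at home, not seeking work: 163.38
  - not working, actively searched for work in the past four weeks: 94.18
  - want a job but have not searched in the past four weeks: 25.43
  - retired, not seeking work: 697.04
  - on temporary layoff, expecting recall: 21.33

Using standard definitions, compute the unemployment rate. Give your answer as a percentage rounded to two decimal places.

Unemployment rate ≈ 9.96%.

Employed = 765.70 + 278.86 = 1,044.56 thousand.
Unemployed = 94.18 + 21.33 = 115.51 thousand (jobless and actively searching, or on temporary layoff).
Labor force = 1,044.56 + 115.51 = 1,160.07 thousand.
Unemployment rate = 115.51 / 1,160.07 = 9.96%.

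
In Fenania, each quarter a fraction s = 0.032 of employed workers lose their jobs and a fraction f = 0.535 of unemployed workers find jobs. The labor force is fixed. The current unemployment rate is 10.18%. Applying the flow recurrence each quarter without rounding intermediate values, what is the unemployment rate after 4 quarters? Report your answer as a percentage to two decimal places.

With a fixed labor force, u_{t+1} = u_t + s·(1−u_t) − f·u_t = u_t·(1−s−f) + s.
Here 1−s−f = 0.433 and s = 0.032.
u_1 = 0.101800 × 0.433 + 0.032 = 0.076079.
u_2 = 0.076079 × 0.433 + 0.032 = 0.064942.
u_3 = 0.064942 × 0.433 + 0.032 = 0.060120.
u_4 = 0.060120 × 0.433 + 0.032 = 0.058032.

Unemployment rate after four quarters ≈ 5.80%.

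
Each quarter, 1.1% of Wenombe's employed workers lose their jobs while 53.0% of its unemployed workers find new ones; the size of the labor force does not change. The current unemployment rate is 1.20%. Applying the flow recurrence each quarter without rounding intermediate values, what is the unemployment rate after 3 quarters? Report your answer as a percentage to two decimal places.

Unemployment rate after three quarters ≈ 1.95%.

With a fixed labor force, u_{t+1} = u_t + s·(1−u_t) − f·u_t = u_t·(1−s−f) + s.
Here 1−s−f = 0.459 and s = 0.011.
u_1 = 0.012000 × 0.459 + 0.011 = 0.016508.
u_2 = 0.016508 × 0.459 + 0.011 = 0.018577.
u_3 = 0.018577 × 0.459 + 0.011 = 0.019527.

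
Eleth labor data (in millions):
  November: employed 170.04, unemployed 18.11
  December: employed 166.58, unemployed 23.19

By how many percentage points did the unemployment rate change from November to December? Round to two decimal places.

The unemployment rate changed by +2.59 percentage points.

November: labor force = 170.04 + 18.11 = 188.15; u = 18.11/188.15 = 9.63%.
December: labor force = 166.58 + 23.19 = 189.77; u = 23.19/189.77 = 12.22%.
Change = 12.22% − 9.63% = +2.59 pp.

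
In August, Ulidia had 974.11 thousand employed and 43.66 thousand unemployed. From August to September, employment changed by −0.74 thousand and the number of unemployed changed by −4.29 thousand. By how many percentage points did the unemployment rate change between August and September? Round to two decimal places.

August: labor force = 974.11 + 43.66 = 1,017.77; u = 43.66/1,017.77 = 4.29%.
September: labor force = 973.37 + 39.37 = 1,012.74; u = 39.37/1,012.74 = 3.89%.
Change = 3.89% − 4.29% = −0.40 pp.

The unemployment rate changed by −0.40 percentage points.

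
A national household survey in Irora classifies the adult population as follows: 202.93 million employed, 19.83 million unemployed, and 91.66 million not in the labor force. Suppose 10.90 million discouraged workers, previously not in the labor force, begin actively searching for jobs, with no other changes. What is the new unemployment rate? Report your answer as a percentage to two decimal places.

New unemployment rate ≈ 13.15%.

Initially, labor force = 202.93 + 19.83 = 222.76 million, so u = 19.83/222.76 = 8.90%.
After the change, unemployed and labor force both rise by 10.90 → E = 202.93, U = 30.73, labor force = 233.66 million.
New unemployment rate = 30.73 / 233.66 = 13.15%.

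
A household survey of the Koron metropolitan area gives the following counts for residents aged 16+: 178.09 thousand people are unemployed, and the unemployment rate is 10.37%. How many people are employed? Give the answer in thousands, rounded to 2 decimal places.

About 1,539.27 thousand are employed.

Labor force = U / u = 178.09 / 0.1037 ≈ 1,717.36 thousand.
Employed = labor force − unemployed = 1,717.36 − 178.09 = 1,539.27 thousand.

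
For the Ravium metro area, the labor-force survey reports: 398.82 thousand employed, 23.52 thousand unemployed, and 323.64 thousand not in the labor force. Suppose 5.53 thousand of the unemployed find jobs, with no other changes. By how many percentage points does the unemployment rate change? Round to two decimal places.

The unemployment rate changes by −1.31 percentage points.

Initially, labor force = 398.82 + 23.52 = 422.34 thousand, so u = 23.52/422.34 = 5.57%.
After the change, unemployed falls and employed rises by 5.53; labor force unchanged → E = 404.35, U = 17.99, labor force = 422.34 thousand.
New unemployment rate = 17.99 / 422.34 = 4.26%.
Change = 4.26% − 5.57% = −1.31 percentage points.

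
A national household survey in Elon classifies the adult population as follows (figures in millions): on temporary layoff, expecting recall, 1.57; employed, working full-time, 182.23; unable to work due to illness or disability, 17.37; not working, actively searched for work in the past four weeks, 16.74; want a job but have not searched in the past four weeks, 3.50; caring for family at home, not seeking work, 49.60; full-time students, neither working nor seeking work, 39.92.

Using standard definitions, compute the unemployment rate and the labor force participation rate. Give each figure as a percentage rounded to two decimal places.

Unemployment rate ≈ 9.13%; labor force participation rate ≈ 64.50%.

Employed = 182.23 million.
Unemployed = 1.57 + 16.74 = 18.31 million (jobless and actively searching, or on temporary layoff).
Labor force = 182.23 + 18.31 = 200.54 million.
Not in labor force = 17.37 + 3.50 + 49.60 + 39.92 = 110.39 million (those not working and not actively searching are outside the labor force — including those who want a job but have given up searching).
Civilian working-age population = 200.54 + 110.39 = 310.93 million.
Unemployment rate = 18.31 / 200.54 = 9.13%.
Labor force participation rate = 200.54 / 310.93 = 64.50%.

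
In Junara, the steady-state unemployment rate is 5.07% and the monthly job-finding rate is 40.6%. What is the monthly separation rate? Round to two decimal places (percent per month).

Separation rate ≈ 2.17% per month.

From u* = s/(s+f): s = u·f/(1−u).
s = 0.0507 × 40.6 / (1 − 0.0507) = 2.0584 / 0.9493 ≈ 2.17% per month.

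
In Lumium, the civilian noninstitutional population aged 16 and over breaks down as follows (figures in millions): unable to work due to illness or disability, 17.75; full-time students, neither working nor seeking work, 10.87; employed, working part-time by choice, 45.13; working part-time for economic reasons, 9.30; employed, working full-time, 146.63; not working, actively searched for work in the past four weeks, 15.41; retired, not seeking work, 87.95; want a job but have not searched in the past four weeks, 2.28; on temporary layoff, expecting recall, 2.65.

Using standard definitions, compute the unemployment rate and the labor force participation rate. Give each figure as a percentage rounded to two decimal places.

Employed = 45.13 + 9.30 + 146.63 = 201.06 million (anyone who worked, including part-time for economic reasons, counts as employed).
Unemployed = 15.41 + 2.65 = 18.06 million (jobless and actively searching, or on temporary layoff).
Labor force = 201.06 + 18.06 = 219.12 million.
Not in labor force = 17.75 + 10.87 + 87.95 + 2.28 = 118.85 million (those not working and not actively searching are outside the labor force — including those who want a job but have given up searching).
Civilian working-age population = 219.12 + 118.85 = 337.97 million.
Unemployment rate = 18.06 / 219.12 = 8.24%.
Labor force participation rate = 219.12 / 337.97 = 64.83%.

Unemployment rate ≈ 8.24%; labor force participation rate ≈ 64.83%.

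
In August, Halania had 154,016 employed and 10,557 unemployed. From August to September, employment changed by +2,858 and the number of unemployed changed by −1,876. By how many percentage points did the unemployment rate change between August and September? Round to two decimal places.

August: labor force = 154,016 + 10,557 = 164,573; u = 10,557/164,573 = 6.41%.
September: labor force = 156,874 + 8,681 = 165,555; u = 8,681/165,555 = 5.24%.
Change = 5.24% − 6.41% = −1.17 pp.

The unemployment rate changed by −1.17 percentage points.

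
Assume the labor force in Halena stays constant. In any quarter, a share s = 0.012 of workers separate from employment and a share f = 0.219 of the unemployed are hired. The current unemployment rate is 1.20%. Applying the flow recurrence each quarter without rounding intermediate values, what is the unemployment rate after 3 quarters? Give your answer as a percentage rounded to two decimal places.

With a fixed labor force, u_{t+1} = u_t + s·(1−u_t) − f·u_t = u_t·(1−s−f) + s.
Here 1−s−f = 0.769 and s = 0.012.
u_1 = 0.012000 × 0.769 + 0.012 = 0.021228.
u_2 = 0.021228 × 0.769 + 0.012 = 0.028324.
u_3 = 0.028324 × 0.769 + 0.012 = 0.033781.

Unemployment rate after three quarters ≈ 3.38%.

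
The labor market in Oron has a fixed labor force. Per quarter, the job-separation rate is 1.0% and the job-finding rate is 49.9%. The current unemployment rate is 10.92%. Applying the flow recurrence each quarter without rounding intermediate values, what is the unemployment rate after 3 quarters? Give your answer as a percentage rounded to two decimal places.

With a fixed labor force, u_{t+1} = u_t + s·(1−u_t) − f·u_t = u_t·(1−s−f) + s.
Here 1−s−f = 0.491 and s = 0.010.
u_1 = 0.109200 × 0.491 + 0.010 = 0.063617.
u_2 = 0.063617 × 0.491 + 0.010 = 0.041236.
u_3 = 0.041236 × 0.491 + 0.010 = 0.030247.

Unemployment rate after three quarters ≈ 3.02%.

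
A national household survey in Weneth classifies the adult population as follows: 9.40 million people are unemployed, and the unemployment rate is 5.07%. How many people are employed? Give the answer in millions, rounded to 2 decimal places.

Labor force = U / u = 9.40 / 0.0507 ≈ 185.40 million.
Employed = labor force − unemployed = 185.40 − 9.40 = 176.00 million.

About 176.00 million are employed.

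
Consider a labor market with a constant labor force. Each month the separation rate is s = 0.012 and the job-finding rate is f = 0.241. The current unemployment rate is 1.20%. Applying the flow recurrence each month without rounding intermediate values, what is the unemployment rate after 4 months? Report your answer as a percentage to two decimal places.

Unemployment rate after four months ≈ 3.64%.

With a fixed labor force, u_{t+1} = u_t + s·(1−u_t) − f·u_t = u_t·(1−s−f) + s.
Here 1−s−f = 0.747 and s = 0.012.
u_1 = 0.012000 × 0.747 + 0.012 = 0.020964.
u_2 = 0.020964 × 0.747 + 0.012 = 0.027660.
u_3 = 0.027660 × 0.747 + 0.012 = 0.032662.
u_4 = 0.032662 × 0.747 + 0.012 = 0.036399.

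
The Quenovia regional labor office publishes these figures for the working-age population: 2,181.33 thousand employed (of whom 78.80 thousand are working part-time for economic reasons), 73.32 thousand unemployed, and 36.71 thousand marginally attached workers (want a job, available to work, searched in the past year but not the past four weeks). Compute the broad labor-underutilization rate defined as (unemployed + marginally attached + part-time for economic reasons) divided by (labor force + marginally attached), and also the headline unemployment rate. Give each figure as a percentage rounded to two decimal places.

Labor force = 2,181.33 + 73.32 = 2,254.65 thousand.
Numerator = 73.32 + 36.71 + 78.80 = 188.83 thousand.
Denominator = 2,254.65 + 36.71 = 2,291.36 thousand.
Broad rate = 188.83 / 2,291.36 = 8.24%.
Headline unemployment rate = 73.32 / 2,254.65 = 3.25%.

Broad underutilization rate ≈ 8.24%; headline unemployment rate ≈ 3.25%.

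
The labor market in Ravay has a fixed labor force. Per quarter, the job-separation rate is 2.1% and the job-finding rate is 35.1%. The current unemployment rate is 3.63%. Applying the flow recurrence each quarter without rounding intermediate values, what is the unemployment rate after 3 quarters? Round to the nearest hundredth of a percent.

With a fixed labor force, u_{t+1} = u_t + s·(1−u_t) − f·u_t = u_t·(1−s−f) + s.
Here 1−s−f = 0.628 and s = 0.021.
u_1 = 0.036300 × 0.628 + 0.021 = 0.043796.
u_2 = 0.043796 × 0.628 + 0.021 = 0.048504.
u_3 = 0.048504 × 0.628 + 0.021 = 0.051461.

Unemployment rate after three quarters ≈ 5.15%.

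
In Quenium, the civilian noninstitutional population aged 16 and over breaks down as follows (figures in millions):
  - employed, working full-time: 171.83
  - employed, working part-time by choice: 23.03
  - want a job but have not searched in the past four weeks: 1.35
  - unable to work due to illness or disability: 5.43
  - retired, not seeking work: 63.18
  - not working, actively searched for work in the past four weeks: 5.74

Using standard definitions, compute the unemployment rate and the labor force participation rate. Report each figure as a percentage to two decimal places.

Employed = 171.83 + 23.03 = 194.86 million.
Unemployed = 5.74 million.
Labor force = 194.86 + 5.74 = 200.60 million.
Not in labor force = 1.35 + 5.43 + 63.18 = 69.96 million (those not working and not actively searching are outside the labor force — including those who want a job but have given up searching).
Civilian working-age population = 200.60 + 69.96 = 270.56 million.
Unemployment rate = 5.74 / 200.60 = 2.86%.
Labor force participation rate = 200.60 / 270.56 = 74.14%.

Unemployment rate ≈ 2.86%; labor force participation rate ≈ 74.14%.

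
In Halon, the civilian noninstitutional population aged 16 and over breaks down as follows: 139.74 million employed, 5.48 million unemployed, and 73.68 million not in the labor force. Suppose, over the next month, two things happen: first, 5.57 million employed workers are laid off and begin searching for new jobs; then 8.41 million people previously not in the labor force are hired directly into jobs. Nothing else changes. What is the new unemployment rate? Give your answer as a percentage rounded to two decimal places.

New unemployment rate ≈ 7.19%.

Initially, labor force = 139.74 + 5.48 = 145.22 million, so u = 5.48/145.22 = 3.77%.
After the first change, employed falls and unemployed rises by 5.57; labor force unchanged → E = 134.17, U = 11.05, labor force = 145.22 million.
After the second change, employed and labor force both rise by 8.41; unemployed unchanged → E = 142.58, U = 11.05, labor force = 153.63 million.
New unemployment rate = 11.05 / 153.63 = 7.19%.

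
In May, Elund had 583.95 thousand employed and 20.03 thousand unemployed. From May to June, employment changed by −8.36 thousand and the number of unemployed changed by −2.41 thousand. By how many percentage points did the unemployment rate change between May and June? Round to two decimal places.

May: labor force = 583.95 + 20.03 = 603.98; u = 20.03/603.98 = 3.32%.
June: labor force = 575.59 + 17.62 = 593.21; u = 17.62/593.21 = 2.97%.
Change = 2.97% − 3.32% = −0.35 pp.

The unemployment rate changed by −0.35 percentage points.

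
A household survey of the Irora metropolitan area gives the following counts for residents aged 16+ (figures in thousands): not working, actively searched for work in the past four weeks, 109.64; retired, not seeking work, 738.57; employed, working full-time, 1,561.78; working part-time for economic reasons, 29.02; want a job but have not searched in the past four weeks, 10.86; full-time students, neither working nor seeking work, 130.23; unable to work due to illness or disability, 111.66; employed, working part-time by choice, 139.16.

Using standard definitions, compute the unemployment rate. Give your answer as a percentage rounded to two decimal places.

Unemployment rate ≈ 5.96%.

Employed = 1,561.78 + 29.02 + 139.16 = 1,729.96 thousand (anyone who worked, including part-time for economic reasons, counts as employed).
Unemployed = 109.64 thousand.
Labor force = 1,729.96 + 109.64 = 1,839.60 thousand.
Unemployment rate = 109.64 / 1,839.60 = 5.96%.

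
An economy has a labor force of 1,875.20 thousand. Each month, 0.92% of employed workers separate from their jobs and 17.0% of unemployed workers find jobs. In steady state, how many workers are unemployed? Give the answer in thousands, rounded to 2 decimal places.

Steady-state unemployment rate u* = s/(s+f) = 0.92/(0.92+17.0) = 0.051339.
Unemployed = u* × labor force = 0.051339 × 1,875.20 ≈ 96.27 thousand.

About 96.27 thousand are unemployed in steady state.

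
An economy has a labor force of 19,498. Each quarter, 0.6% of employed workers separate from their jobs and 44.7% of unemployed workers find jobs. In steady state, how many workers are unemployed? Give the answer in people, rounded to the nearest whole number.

Steady-state unemployment rate u* = s/(s+f) = 0.6/(0.6+44.7) = 0.013245.
Unemployed = u* × labor force = 0.013245 × 19,498 ≈ 258.

About 258 are unemployed in steady state.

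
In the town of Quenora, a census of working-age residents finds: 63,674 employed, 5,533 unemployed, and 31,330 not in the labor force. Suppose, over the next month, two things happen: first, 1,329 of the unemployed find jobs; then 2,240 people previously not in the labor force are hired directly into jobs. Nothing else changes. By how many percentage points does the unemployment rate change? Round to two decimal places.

The unemployment rate changes by −2.11 percentage points.

Initially, labor force = 63,674 + 5,533 = 69,207, so u = 5,533/69,207 = 7.99%.
After the first change, unemployed falls and employed rises by 1,329; labor force unchanged → E = 65,003, U = 4,204, labor force = 69,207.
After the second change, employed and labor force both rise by 2,240; unemployed unchanged → E = 67,243, U = 4,204, labor force = 71,447.
New unemployment rate = 4,204 / 71,447 = 5.88%.
Change = 5.88% − 7.99% = −2.11 percentage points.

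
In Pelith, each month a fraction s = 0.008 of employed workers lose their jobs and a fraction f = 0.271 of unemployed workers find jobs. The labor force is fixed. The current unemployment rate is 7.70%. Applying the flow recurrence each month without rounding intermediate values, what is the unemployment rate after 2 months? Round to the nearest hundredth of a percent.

Unemployment rate after two months ≈ 5.38%.

With a fixed labor force, u_{t+1} = u_t + s·(1−u_t) − f·u_t = u_t·(1−s−f) + s.
Here 1−s−f = 0.721 and s = 0.008.
u_1 = 0.077000 × 0.721 + 0.008 = 0.063517.
u_2 = 0.063517 × 0.721 + 0.008 = 0.053796.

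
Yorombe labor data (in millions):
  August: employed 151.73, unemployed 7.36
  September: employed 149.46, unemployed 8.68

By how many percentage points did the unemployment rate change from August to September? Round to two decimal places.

The unemployment rate changed by +0.86 percentage points.

August: labor force = 151.73 + 7.36 = 159.09; u = 7.36/159.09 = 4.63%.
September: labor force = 149.46 + 8.68 = 158.14; u = 8.68/158.14 = 5.49%.
Change = 5.49% − 4.63% = +0.86 pp.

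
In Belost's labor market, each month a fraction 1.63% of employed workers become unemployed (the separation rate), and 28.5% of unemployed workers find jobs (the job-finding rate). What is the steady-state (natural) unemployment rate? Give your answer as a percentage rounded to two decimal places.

Steady-state unemployment rate ≈ 5.41%.

At steady state the flows balance: s·E = f·U, so U/(E+U) = s/(s+f).
u* = 1.63 / (1.63 + 28.5) = 1.63 / 30.13 = 5.41%.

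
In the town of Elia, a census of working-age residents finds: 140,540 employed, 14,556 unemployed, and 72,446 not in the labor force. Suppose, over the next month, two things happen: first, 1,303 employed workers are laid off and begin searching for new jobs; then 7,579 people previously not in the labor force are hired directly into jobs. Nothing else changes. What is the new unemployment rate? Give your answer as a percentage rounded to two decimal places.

Initially, labor force = 140,540 + 14,556 = 155,096, so u = 14,556/155,096 = 9.39%.
After the first change, employed falls and unemployed rises by 1,303; labor force unchanged → E = 139,237, U = 15,859, labor force = 155,096.
After the second change, employed and labor force both rise by 7,579; unemployed unchanged → E = 146,816, U = 15,859, labor force = 162,675.
New unemployment rate = 15,859 / 162,675 = 9.75%.

New unemployment rate ≈ 9.75%.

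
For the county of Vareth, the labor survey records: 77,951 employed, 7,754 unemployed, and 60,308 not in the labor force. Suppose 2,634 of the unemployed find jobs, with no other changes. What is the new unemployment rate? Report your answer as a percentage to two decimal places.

Initially, labor force = 77,951 + 7,754 = 85,705, so u = 7,754/85,705 = 9.05%.
After the change, unemployed falls and employed rises by 2,634; labor force unchanged → E = 80,585, U = 5,120, labor force = 85,705.
New unemployment rate = 5,120 / 85,705 = 5.97%.

New unemployment rate ≈ 5.97%.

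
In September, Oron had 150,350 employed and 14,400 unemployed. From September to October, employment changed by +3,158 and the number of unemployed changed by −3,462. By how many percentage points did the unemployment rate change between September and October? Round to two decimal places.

The unemployment rate changed by −2.09 percentage points.

September: labor force = 150,350 + 14,400 = 164,750; u = 14,400/164,750 = 8.74%.
October: labor force = 153,508 + 10,938 = 164,446; u = 10,938/164,446 = 6.65%.
Change = 6.65% − 8.74% = −2.09 pp.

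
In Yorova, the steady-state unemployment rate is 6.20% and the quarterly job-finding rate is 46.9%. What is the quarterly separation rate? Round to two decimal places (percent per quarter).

From u* = s/(s+f): s = u·f/(1−u).
s = 0.0620 × 46.9 / (1 − 0.0620) = 2.9078 / 0.9380 ≈ 3.10% per quarter.

Separation rate ≈ 3.10% per quarter.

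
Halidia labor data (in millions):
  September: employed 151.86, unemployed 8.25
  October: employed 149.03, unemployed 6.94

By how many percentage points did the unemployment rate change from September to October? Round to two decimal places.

The unemployment rate changed by −0.70 percentage points.

September: labor force = 151.86 + 8.25 = 160.11; u = 8.25/160.11 = 5.15%.
October: labor force = 149.03 + 6.94 = 155.97; u = 6.94/155.97 = 4.45%.
Change = 4.45% − 5.15% = −0.70 pp.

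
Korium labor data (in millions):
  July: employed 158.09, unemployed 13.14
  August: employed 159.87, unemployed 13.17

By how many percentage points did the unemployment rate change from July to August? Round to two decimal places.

July: labor force = 158.09 + 13.14 = 171.23; u = 13.14/171.23 = 7.67%.
August: labor force = 159.87 + 13.17 = 173.04; u = 13.17/173.04 = 7.61%.
Change = 7.61% − 7.67% = −0.06 pp.

The unemployment rate changed by −0.06 percentage points.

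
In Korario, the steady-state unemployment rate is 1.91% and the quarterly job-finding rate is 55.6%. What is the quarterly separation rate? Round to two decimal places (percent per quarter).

From u* = s/(s+f): s = u·f/(1−u).
s = 0.0191 × 55.6 / (1 − 0.0191) = 1.0620 / 0.9809 ≈ 1.08% per quarter.

Separation rate ≈ 1.08% per quarter.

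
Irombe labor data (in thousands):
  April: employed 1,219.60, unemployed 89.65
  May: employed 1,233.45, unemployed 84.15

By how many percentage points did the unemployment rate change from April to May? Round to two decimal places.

April: labor force = 1,219.60 + 89.65 = 1,309.25; u = 89.65/1,309.25 = 6.85%.
May: labor force = 1,233.45 + 84.15 = 1,317.60; u = 84.15/1,317.60 = 6.39%.
Change = 6.39% − 6.85% = −0.46 pp.

The unemployment rate changed by −0.46 percentage points.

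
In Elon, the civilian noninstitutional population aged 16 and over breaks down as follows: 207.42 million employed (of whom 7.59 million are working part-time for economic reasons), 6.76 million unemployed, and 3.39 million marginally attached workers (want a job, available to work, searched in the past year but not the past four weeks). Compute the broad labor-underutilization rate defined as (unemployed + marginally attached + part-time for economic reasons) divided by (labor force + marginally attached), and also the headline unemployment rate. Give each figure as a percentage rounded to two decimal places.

Labor force = 207.42 + 6.76 = 214.18 million.
Numerator = 6.76 + 3.39 + 7.59 = 17.74 million.
Denominator = 214.18 + 3.39 = 217.57 million.
Broad rate = 17.74 / 217.57 = 8.15%.
Headline unemployment rate = 6.76 / 214.18 = 3.16%.

Broad underutilization rate ≈ 8.15%; headline unemployment rate ≈ 3.16%.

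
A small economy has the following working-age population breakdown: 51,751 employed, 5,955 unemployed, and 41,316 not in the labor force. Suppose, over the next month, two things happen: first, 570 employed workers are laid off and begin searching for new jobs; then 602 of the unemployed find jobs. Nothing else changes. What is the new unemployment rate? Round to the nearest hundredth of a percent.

Initially, labor force = 51,751 + 5,955 = 57,706, so u = 5,955/57,706 = 10.32%.
After the first change, employed falls and unemployed rises by 570; labor force unchanged → E = 51,181, U = 6,525, labor force = 57,706.
After the second change, unemployed falls and employed rises by 602; labor force unchanged → E = 51,783, U = 5,923, labor force = 57,706.
New unemployment rate = 5,923 / 57,706 = 10.26%.

New unemployment rate ≈ 10.26%.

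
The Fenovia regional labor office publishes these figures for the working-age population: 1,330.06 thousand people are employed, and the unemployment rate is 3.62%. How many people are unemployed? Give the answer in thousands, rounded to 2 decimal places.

About 49.96 thousand are unemployed.

Let U be the number unemployed. The labor force is E + U, and U/(E+U) = 0.0362.
So U = 0.0362 × 1,330.06 / (1 − 0.0362) = 48.1482 / 0.9638 ≈ 49.96 thousand.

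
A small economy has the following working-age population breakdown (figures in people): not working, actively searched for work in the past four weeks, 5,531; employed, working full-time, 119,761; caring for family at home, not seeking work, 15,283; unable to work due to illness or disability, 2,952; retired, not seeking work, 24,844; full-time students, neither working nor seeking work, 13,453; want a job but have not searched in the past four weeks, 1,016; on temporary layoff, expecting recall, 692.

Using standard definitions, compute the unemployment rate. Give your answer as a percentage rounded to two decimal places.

Unemployment rate ≈ 4.94%.

Employed = 119,761.
Unemployed = 5,531 + 692 = 6,223 (jobless and actively searching, or on temporary layoff).
Labor force = 119,761 + 6,223 = 125,984.
Unemployment rate = 6,223 / 125,984 = 4.94%.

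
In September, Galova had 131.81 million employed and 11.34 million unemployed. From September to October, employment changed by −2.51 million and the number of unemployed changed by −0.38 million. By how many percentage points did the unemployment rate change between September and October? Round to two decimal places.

September: labor force = 131.81 + 11.34 = 143.15; u = 11.34/143.15 = 7.92%.
October: labor force = 129.30 + 10.96 = 140.26; u = 10.96/140.26 = 7.81%.
Change = 7.81% − 7.92% = −0.11 pp.

The unemployment rate changed by −0.11 percentage points.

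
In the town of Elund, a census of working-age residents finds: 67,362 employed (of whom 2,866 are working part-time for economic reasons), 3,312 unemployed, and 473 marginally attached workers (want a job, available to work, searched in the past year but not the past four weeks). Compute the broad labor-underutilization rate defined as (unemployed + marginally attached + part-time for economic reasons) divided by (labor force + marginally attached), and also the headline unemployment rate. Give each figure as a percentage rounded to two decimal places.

Labor force = 67,362 + 3,312 = 70,674.
Numerator = 3,312 + 473 + 2,866 = 6,651.
Denominator = 70,674 + 473 = 71,147.
Broad rate = 6,651 / 71,147 = 9.35%.
Headline unemployment rate = 3,312 / 70,674 = 4.69%.

Broad underutilization rate ≈ 9.35%; headline unemployment rate ≈ 4.69%.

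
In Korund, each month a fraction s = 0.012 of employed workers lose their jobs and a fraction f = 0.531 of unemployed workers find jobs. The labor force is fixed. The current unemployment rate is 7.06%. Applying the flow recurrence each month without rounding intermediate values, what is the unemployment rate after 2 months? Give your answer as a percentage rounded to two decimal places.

Unemployment rate after two months ≈ 3.22%.

With a fixed labor force, u_{t+1} = u_t + s·(1−u_t) − f·u_t = u_t·(1−s−f) + s.
Here 1−s−f = 0.457 and s = 0.012.
u_1 = 0.070600 × 0.457 + 0.012 = 0.044264.
u_2 = 0.044264 × 0.457 + 0.012 = 0.032229.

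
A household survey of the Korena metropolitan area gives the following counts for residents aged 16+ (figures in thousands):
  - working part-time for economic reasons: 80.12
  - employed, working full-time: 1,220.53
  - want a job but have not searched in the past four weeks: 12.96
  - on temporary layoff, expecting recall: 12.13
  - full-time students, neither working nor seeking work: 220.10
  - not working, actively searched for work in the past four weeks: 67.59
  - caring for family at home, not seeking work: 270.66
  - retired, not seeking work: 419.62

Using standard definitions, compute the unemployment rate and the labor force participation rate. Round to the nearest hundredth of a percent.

Employed = 80.12 + 1,220.53 = 1,300.65 thousand (anyone who worked, including part-time for economic reasons, counts as employed).
Unemployed = 12.13 + 67.59 = 79.72 thousand (jobless and actively searching, or on temporary layoff).
Labor force = 1,300.65 + 79.72 = 1,380.37 thousand.
Not in labor force = 12.96 + 220.10 + 270.66 + 419.62 = 923.34 thousand (those not working and not actively searching are outside the labor force — including those who want a job but have given up searching).
Civilian working-age population = 1,380.37 + 923.34 = 2,303.71 thousand.
Unemployment rate = 79.72 / 1,380.37 = 5.78%.
Labor force participation rate = 1,380.37 / 2,303.71 = 59.92%.

Unemployment rate ≈ 5.78%; labor force participation rate ≈ 59.92%.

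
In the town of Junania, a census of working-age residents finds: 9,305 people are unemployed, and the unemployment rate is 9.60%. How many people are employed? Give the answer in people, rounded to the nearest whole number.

About 87,622 are employed.

Labor force = U / u = 9,305 / 0.0960 ≈ 96,927.
Employed = labor force − unemployed = 96,927 − 9,305 = 87,622.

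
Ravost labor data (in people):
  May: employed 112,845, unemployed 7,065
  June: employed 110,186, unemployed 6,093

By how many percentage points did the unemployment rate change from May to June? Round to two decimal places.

The unemployment rate changed by −0.65 percentage points.

May: labor force = 112,845 + 7,065 = 119,910; u = 7,065/119,910 = 5.89%.
June: labor force = 110,186 + 6,093 = 116,279; u = 6,093/116,279 = 5.24%.
Change = 5.24% − 5.89% = −0.65 pp.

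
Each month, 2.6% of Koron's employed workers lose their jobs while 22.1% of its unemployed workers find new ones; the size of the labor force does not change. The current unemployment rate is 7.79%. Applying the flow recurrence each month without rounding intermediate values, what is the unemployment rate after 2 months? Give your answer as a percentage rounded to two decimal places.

With a fixed labor force, u_{t+1} = u_t + s·(1−u_t) − f·u_t = u_t·(1−s−f) + s.
Here 1−s−f = 0.753 and s = 0.026.
u_1 = 0.077900 × 0.753 + 0.026 = 0.084659.
u_2 = 0.084659 × 0.753 + 0.026 = 0.089748.

Unemployment rate after two months ≈ 8.97%.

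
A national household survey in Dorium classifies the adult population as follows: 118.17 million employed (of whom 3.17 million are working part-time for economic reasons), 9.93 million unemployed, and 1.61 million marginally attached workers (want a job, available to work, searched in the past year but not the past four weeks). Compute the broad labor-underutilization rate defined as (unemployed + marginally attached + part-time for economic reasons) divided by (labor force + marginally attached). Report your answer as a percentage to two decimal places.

Broad underutilization rate ≈ 11.34%.

Labor force = 118.17 + 9.93 = 128.10 million.
Numerator = 9.93 + 1.61 + 3.17 = 14.71 million.
Denominator = 128.10 + 1.61 = 129.71 million.
Broad rate = 14.71 / 129.71 = 11.34%.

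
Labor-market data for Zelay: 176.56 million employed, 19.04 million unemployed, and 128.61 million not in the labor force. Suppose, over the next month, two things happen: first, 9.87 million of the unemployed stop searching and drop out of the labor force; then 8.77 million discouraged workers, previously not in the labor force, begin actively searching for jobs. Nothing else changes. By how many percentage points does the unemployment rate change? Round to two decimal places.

Initially, labor force = 176.56 + 19.04 = 195.60 million, so u = 19.04/195.60 = 9.73%.
After the first change, unemployed and labor force both fall by 9.87 → E = 176.56, U = 9.17, labor force = 185.73 million.
After the second change, unemployed and labor force both rise by 8.77 → E = 176.56, U = 17.94, labor force = 194.50 million.
New unemployment rate = 17.94 / 194.50 = 9.22%.
Change = 9.22% − 9.73% = −0.51 percentage points.

The unemployment rate changes by −0.51 percentage points.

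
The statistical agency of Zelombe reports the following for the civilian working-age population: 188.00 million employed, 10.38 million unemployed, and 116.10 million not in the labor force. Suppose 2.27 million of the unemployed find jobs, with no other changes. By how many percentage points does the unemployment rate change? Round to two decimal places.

The unemployment rate changes by −1.14 percentage points.

Initially, labor force = 188.00 + 10.38 = 198.38 million, so u = 10.38/198.38 = 5.23%.
After the change, unemployed falls and employed rises by 2.27; labor force unchanged → E = 190.27, U = 8.11, labor force = 198.38 million.
New unemployment rate = 8.11 / 198.38 = 4.09%.
Change = 4.09% − 5.23% = −1.14 percentage points.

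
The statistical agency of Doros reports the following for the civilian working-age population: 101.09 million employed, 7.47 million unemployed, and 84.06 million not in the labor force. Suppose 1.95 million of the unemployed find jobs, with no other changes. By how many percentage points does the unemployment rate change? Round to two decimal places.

The unemployment rate changes by −1.80 percentage points.

Initially, labor force = 101.09 + 7.47 = 108.56 million, so u = 7.47/108.56 = 6.88%.
After the change, unemployed falls and employed rises by 1.95; labor force unchanged → E = 103.04, U = 5.52, labor force = 108.56 million.
New unemployment rate = 5.52 / 108.56 = 5.08%.
Change = 5.08% − 6.88% = −1.80 percentage points.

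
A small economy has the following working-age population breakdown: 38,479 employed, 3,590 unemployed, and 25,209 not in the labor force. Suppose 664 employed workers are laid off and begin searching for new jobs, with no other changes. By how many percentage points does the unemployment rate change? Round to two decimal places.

The unemployment rate changes by +1.58 percentage points.

Initially, labor force = 38,479 + 3,590 = 42,069, so u = 3,590/42,069 = 8.53%.
After the change, employed falls and unemployed rises by 664; labor force unchanged → E = 37,815, U = 4,254, labor force = 42,069.
New unemployment rate = 4,254 / 42,069 = 10.11%.
Change = 10.11% − 8.53% = +1.58 percentage points.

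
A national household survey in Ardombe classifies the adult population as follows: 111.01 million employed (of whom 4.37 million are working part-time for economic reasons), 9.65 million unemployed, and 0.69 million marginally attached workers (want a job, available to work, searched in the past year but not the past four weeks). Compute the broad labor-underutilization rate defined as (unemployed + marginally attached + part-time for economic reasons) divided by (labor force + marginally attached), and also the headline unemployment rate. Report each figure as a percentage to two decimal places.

Labor force = 111.01 + 9.65 = 120.66 million.
Numerator = 9.65 + 0.69 + 4.37 = 14.71 million.
Denominator = 120.66 + 0.69 = 121.35 million.
Broad rate = 14.71 / 121.35 = 12.12%.
Headline unemployment rate = 9.65 / 120.66 = 8.00%.

Broad underutilization rate ≈ 12.12%; headline unemployment rate ≈ 8.00%.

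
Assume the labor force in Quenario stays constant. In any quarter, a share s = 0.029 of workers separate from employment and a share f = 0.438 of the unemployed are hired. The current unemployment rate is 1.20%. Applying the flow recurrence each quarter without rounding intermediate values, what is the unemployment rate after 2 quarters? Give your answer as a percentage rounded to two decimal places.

With a fixed labor force, u_{t+1} = u_t + s·(1−u_t) − f·u_t = u_t·(1−s−f) + s.
Here 1−s−f = 0.533 and s = 0.029.
u_1 = 0.012000 × 0.533 + 0.029 = 0.035396.
u_2 = 0.035396 × 0.533 + 0.029 = 0.047866.

Unemployment rate after two quarters ≈ 4.79%.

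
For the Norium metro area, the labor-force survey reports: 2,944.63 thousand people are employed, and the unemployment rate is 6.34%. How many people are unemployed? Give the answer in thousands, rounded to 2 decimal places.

Let U be the number unemployed. The labor force is E + U, and U/(E+U) = 0.0634.
So U = 0.0634 × 2,944.63 / (1 − 0.0634) = 186.6895 / 0.9366 ≈ 199.33 thousand.

About 199.33 thousand are unemployed.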